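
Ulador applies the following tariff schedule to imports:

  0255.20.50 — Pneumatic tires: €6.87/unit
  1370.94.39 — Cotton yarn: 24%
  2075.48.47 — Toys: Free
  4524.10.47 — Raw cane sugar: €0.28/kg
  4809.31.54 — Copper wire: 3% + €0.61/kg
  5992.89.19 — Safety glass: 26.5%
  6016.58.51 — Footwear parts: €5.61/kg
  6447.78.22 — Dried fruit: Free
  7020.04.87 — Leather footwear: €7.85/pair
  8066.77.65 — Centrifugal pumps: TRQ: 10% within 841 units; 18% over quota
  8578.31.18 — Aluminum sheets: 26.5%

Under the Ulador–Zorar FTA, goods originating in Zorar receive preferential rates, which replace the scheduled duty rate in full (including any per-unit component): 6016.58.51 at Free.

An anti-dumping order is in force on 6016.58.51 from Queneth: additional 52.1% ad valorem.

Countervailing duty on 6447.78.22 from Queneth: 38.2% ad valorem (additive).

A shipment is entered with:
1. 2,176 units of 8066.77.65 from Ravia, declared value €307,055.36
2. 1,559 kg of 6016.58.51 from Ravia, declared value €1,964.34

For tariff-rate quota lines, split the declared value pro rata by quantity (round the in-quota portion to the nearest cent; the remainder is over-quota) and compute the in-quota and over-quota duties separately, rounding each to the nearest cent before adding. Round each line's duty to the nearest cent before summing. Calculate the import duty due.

€54,522.07

Line 1 (8066.77.65, Ravia, 2,176 units, €307,055.36):
Code 8066.77.65 is under a tariff-rate quota (threshold 841 units). In-quota: 841 units at 10%; over-quota: 1,335 units at 18%.
Pro-rata value split: in-quota = €307,055.36 × 841/2,176 = €118,673.51; over-quota = €307,055.36 − €118,673.51 = €188,381.85.
In-quota duty = €118,673.51 × 10% = €11,867.35. Over-quota duty = €188,381.85 × 18% = €33,908.73.
Line duty = €11,867.35 + €33,908.73 = €45,776.08.
Line 2 (6016.58.51, Ravia, 1,559 kg, €1,964.34):
Base rate for 6016.58.51 is €5.61/kg.
6016.58.51 has an FTA preferential rate, but origin Ravia is not Zorar; base rate stands.
The additional-duty order on 6016.58.51 targets Queneth, not Ravia; it does not apply.
Duty = 1,559 × €5.61 = €8,745.99.
Total = €45,776.08 + €8,745.99 = €54,522.07.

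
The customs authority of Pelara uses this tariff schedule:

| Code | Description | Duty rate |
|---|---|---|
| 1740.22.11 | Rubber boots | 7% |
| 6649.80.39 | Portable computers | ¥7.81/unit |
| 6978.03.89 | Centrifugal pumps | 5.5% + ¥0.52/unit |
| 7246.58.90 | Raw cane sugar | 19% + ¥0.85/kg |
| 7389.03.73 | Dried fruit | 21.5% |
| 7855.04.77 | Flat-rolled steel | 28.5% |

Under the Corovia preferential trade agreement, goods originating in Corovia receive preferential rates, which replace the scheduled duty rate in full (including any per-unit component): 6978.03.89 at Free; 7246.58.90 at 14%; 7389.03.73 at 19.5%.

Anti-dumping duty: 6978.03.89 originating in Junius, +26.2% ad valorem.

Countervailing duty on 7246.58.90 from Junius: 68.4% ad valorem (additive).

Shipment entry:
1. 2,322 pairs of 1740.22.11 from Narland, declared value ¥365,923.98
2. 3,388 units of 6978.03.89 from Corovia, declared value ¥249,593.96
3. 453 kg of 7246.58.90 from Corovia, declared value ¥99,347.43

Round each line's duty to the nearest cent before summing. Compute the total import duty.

Line 1 (1740.22.11, Narland, 2,322 pairs, ¥365,923.98):
Base rate for 1740.22.11 is 7%.
Duty = ¥365,923.98 × 7% = ¥25,614.68.
Line 2 (6978.03.89, Corovia, 3,388 units, ¥249,593.96):
Base rate for 6978.03.89 is 5.5% + ¥0.52/unit.
Origin Corovia qualifies under the Pelara–Corovia agreement and 6978.03.89 is covered: preferential rate Free applies instead.
The additional-duty order on 6978.03.89 targets Junius, not Corovia; it does not apply.
Duty = ¥249,593.96 × 0% = ¥0.00.
Line 3 (7246.58.90, Corovia, 453 kg, ¥99,347.43):
Base rate for 7246.58.90 is 19% + ¥0.85/kg.
Origin Corovia qualifies under the Pelara–Corovia agreement and 7246.58.90 is covered: preferential rate 14% applies instead.
The additional-duty order on 7246.58.90 targets Junius, not Corovia; it does not apply.
Duty = ¥99,347.43 × 14% = ¥13,908.64.
Total = ¥25,614.68 + ¥0.00 + ¥13,908.64 = ¥39,523.32.

¥39,523.32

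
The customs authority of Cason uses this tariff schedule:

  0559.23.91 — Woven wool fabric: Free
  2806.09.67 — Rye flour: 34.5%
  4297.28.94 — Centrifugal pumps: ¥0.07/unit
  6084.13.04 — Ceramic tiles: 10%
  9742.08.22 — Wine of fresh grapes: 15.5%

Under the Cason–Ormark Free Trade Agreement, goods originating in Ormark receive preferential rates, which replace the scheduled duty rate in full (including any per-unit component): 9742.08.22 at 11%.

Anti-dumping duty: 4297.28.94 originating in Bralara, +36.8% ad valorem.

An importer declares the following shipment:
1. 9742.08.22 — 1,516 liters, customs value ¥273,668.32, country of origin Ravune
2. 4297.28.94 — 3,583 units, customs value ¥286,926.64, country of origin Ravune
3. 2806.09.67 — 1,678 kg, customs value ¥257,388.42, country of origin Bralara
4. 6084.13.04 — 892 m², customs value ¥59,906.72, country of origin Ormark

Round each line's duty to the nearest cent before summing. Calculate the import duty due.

¥137,459.07

Line 1 (9742.08.22, Ravune, 1,516 liters, ¥273,668.32):
Base rate for 9742.08.22 is 15.5%.
9742.08.22 has an FTA preferential rate, but origin Ravune is not Ormark; base rate stands.
Duty = ¥273,668.32 × 15.5% = ¥42,418.59.
Line 2 (4297.28.94, Ravune, 3,583 units, ¥286,926.64):
Base rate for 4297.28.94 is ¥0.07/unit.
The additional-duty order on 4297.28.94 targets Bralara, not Ravune; it does not apply.
Duty = 3,583 × ¥0.07 = ¥250.81.
Line 3 (2806.09.67, Bralara, 1,678 kg, ¥257,388.42):
Base rate for 2806.09.67 is 34.5%.
Duty = ¥257,388.42 × 34.5% = ¥88,799.00.
Line 4 (6084.13.04, Ormark, 892 m², ¥59,906.72):
Base rate for 6084.13.04 is 10%.
Origin Ormark is the FTA partner but 6084.13.04 is not on the preference list; base rate stands.
Duty = ¥59,906.72 × 10% = ¥5,990.67.
Total = ¥42,418.59 + ¥250.81 + ¥88,799.00 + ¥5,990.67 = ¥137,459.07.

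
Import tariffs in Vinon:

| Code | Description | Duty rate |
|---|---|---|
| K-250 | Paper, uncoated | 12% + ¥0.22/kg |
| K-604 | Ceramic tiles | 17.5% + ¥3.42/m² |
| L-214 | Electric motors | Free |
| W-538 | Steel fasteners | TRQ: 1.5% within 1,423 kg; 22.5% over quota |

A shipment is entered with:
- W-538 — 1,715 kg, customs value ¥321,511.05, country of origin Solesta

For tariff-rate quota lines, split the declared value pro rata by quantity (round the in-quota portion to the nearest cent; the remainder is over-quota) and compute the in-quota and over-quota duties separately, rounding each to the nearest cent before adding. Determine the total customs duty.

Line 1 (W-538, Solesta, 1,715 kg, ¥321,511.05):
Code W-538 is under a tariff-rate quota (threshold 1,423 kg). In-quota: 1,423 kg at 1.5%; over-quota: 292 kg at 22.5%.
Pro-rata value split: in-quota = ¥321,511.05 × 1,423/1,715 = ¥266,769.81; over-quota = ¥321,511.05 − ¥266,769.81 = ¥54,741.24.
In-quota duty = ¥266,769.81 × 1.5% = ¥4,001.55. Over-quota duty = ¥54,741.24 × 22.5% = ¥12,316.78.
Line duty = ¥4,001.55 + ¥12,316.78 = ¥16,318.33.

¥16,318.33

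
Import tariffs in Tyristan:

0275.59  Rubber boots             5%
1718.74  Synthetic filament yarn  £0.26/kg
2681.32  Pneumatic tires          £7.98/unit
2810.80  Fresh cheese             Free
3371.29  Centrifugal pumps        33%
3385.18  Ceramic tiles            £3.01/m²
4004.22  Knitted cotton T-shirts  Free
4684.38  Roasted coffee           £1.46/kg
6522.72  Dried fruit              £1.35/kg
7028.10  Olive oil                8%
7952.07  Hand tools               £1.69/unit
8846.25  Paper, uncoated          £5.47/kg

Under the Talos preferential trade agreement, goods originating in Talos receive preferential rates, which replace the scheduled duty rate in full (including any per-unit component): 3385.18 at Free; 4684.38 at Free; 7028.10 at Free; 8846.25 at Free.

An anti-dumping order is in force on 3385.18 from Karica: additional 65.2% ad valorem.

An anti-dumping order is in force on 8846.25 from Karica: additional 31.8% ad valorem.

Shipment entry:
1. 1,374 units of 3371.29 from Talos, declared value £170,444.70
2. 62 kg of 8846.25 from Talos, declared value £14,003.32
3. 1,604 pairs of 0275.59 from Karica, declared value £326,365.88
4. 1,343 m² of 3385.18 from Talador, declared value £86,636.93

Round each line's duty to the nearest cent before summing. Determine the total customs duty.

£76,607.47

Line 1 (3371.29, Talos, 1,374 units, £170,444.70):
Base rate for 3371.29 is 33%.
Origin Talos is the FTA partner but 3371.29 is not on the preference list; base rate stands.
Duty = £170,444.70 × 33% = £56,246.75.
Line 2 (8846.25, Talos, 62 kg, £14,003.32):
Base rate for 8846.25 is £5.47/kg.
Origin Talos qualifies under the Tyristan–Talos agreement and 8846.25 is covered: preferential rate Free applies instead.
The additional-duty order on 8846.25 targets Karica, not Talos; it does not apply.
Duty = £14,003.32 × 0% = £0.00.
Line 3 (0275.59, Karica, 1,604 pairs, £326,365.88):
Base rate for 0275.59 is 5%.
Duty = £326,365.88 × 5% = £16,318.29.
Line 4 (3385.18, Talador, 1,343 m², £86,636.93):
Base rate for 3385.18 is £3.01/m².
3385.18 has an FTA preferential rate, but origin Talador is not Talos; base rate stands.
The additional-duty order on 3385.18 targets Karica, not Talador; it does not apply.
Duty = 1,343 × £3.01 = £4,042.43.
Total = £56,246.75 + £0.00 + £16,318.29 + £4,042.43 = £76,607.47.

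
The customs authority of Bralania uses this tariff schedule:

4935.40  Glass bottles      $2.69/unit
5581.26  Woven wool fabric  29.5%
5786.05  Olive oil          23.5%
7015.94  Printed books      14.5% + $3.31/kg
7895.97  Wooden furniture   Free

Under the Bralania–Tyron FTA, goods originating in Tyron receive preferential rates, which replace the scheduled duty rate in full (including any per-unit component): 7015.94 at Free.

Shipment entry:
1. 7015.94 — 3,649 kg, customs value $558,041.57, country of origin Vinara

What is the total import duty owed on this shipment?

Line 1 (7015.94, Vinara, 3,649 kg, $558,041.57):
Base rate for 7015.94 is 14.5% + $3.31/kg.
7015.94 has an FTA preferential rate, but origin Vinara is not Tyron; base rate stands.
Duty = $558,041.57 × 14.5% + 3,649 × $3.31 = $92,994.22.

$92,994.22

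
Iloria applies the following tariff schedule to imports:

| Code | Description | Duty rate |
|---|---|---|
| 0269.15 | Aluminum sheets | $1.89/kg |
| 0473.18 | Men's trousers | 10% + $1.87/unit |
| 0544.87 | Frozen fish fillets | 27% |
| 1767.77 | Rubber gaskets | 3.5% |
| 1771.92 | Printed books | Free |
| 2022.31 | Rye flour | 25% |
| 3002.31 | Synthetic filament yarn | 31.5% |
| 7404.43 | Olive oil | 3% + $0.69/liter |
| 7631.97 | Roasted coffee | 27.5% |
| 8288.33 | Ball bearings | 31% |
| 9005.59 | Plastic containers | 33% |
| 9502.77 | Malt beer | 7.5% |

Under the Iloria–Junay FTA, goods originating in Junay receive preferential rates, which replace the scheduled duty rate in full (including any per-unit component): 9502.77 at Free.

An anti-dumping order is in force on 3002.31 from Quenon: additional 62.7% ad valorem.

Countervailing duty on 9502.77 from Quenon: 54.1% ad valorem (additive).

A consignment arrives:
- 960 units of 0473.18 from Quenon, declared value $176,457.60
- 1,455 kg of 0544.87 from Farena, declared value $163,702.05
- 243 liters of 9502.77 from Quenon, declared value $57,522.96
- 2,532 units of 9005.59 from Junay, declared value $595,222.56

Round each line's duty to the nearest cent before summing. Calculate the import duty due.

Line 1 (0473.18, Quenon, 960 units, $176,457.60):
Base rate for 0473.18 is 10% + $1.87/unit.
Duty = $176,457.60 × 10% + 960 × $1.87 = $19,440.96.
Line 2 (0544.87, Farena, 1,455 kg, $163,702.05):
Base rate for 0544.87 is 27%.
Duty = $163,702.05 × 27% = $44,199.55.
Line 3 (9502.77, Quenon, 243 liters, $57,522.96):
Base rate for 9502.77 is 7.5%.
9502.77 has an FTA preferential rate, but origin Quenon is not Junay; base rate stands.
Additional duty on 9502.77 from Quenon: +54.1%. Applied ad valorem rate: 7.5% + 54.1% = 61.6%.
Duty = $57,522.96 × 61.6% = $35,434.14.
Line 4 (9005.59, Junay, 2,532 units, $595,222.56):
Base rate for 9005.59 is 33%.
Origin Junay is the FTA partner but 9005.59 is not on the preference list; base rate stands.
Duty = $595,222.56 × 33% = $196,423.44.
Total = $19,440.96 + $44,199.55 + $35,434.14 + $196,423.44 = $295,498.09.

$295,498.09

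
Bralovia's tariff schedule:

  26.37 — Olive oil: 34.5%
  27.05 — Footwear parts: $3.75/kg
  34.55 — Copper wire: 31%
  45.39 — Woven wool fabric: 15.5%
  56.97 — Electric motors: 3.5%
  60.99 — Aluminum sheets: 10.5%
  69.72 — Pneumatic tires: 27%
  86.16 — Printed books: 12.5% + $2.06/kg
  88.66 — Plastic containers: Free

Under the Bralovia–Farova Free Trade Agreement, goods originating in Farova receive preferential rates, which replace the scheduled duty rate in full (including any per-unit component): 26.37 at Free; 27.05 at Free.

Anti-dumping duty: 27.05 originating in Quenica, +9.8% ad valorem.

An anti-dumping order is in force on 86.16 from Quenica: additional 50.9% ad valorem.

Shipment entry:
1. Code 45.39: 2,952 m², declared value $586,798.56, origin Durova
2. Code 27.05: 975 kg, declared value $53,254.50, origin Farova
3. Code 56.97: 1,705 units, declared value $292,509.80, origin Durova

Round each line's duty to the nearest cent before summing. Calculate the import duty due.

Line 1 (45.39, Durova, 2,952 m², $586,798.56):
Base rate for 45.39 is 15.5%.
Duty = $586,798.56 × 15.5% = $90,953.78.
Line 2 (27.05, Farova, 975 kg, $53,254.50):
Base rate for 27.05 is $3.75/kg.
Origin Farova qualifies under the Bralovia–Farova agreement and 27.05 is covered: preferential rate Free applies instead.
The additional-duty order on 27.05 targets Quenica, not Farova; it does not apply.
Duty = $53,254.50 × 0% = $0.00.
Line 3 (56.97, Durova, 1,705 units, $292,509.80):
Base rate for 56.97 is 3.5%.
Duty = $292,509.80 × 3.5% = $10,237.84.
Total = $90,953.78 + $0.00 + $10,237.84 = $101,191.62.

$101,191.62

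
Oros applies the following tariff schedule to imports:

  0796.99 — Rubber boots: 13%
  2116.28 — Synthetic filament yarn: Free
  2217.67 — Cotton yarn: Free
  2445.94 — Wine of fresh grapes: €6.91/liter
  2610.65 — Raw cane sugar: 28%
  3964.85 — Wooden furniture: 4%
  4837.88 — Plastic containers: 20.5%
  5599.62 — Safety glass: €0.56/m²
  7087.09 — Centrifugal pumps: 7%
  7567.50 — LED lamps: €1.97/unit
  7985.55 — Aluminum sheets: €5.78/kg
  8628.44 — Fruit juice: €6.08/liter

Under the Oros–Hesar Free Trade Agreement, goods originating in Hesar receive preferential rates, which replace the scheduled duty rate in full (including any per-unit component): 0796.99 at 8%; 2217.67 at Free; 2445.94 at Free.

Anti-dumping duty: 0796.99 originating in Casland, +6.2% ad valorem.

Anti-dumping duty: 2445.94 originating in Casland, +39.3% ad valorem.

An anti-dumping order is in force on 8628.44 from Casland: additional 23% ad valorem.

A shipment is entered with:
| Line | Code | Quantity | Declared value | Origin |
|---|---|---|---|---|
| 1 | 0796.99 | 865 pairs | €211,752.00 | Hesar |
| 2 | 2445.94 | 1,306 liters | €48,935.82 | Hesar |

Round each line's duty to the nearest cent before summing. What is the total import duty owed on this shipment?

Line 1 (0796.99, Hesar, 865 pairs, €211,752.00):
Base rate for 0796.99 is 13%.
Origin Hesar qualifies under the Oros–Hesar agreement and 0796.99 is covered: preferential rate 8% applies instead.
The additional-duty order on 0796.99 targets Casland, not Hesar; it does not apply.
Duty = €211,752.00 × 8% = €16,940.16.
Line 2 (2445.94, Hesar, 1,306 liters, €48,935.82):
Base rate for 2445.94 is €6.91/liter.
Origin Hesar qualifies under the Oros–Hesar agreement and 2445.94 is covered: preferential rate Free applies instead.
The additional-duty order on 2445.94 targets Casland, not Hesar; it does not apply.
Duty = €48,935.82 × 0% = €0.00.
Total = €16,940.16 + €0.00 = €16,940.16.

€16,940.16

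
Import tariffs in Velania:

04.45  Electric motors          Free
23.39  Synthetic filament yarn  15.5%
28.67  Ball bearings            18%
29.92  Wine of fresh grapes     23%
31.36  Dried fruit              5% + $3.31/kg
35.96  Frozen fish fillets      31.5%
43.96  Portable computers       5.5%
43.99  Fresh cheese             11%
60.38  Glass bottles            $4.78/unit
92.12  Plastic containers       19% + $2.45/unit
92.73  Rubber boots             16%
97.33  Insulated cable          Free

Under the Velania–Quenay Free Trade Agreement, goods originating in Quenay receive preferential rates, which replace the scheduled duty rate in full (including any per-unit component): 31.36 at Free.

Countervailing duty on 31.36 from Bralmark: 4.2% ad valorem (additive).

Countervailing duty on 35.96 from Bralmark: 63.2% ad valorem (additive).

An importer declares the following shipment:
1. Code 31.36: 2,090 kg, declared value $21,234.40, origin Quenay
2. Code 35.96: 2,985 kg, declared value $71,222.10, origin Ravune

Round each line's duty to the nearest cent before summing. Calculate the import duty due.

Line 1 (31.36, Quenay, 2,090 kg, $21,234.40):
Base rate for 31.36 is 5% + $3.31/kg.
Origin Quenay qualifies under the Velania–Quenay agreement and 31.36 is covered: preferential rate Free applies instead.
The additional-duty order on 31.36 targets Bralmark, not Quenay; it does not apply.
Duty = $21,234.40 × 0% = $0.00.
Line 2 (35.96, Ravune, 2,985 kg, $71,222.10):
Base rate for 35.96 is 31.5%.
The additional-duty order on 35.96 targets Bralmark, not Ravune; it does not apply.
Duty = $71,222.10 × 31.5% = $22,434.96.
Total = $0.00 + $22,434.96 = $22,434.96.

$22,434.96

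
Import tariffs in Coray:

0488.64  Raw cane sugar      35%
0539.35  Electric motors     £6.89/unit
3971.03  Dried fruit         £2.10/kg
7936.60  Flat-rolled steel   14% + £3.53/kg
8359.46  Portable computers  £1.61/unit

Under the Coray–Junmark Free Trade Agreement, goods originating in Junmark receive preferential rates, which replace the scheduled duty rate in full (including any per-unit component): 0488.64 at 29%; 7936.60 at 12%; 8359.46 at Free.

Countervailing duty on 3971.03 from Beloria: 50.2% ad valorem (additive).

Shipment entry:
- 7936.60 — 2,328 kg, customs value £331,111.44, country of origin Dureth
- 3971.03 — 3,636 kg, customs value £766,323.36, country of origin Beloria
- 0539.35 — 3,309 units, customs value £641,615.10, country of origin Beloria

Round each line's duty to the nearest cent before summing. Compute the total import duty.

Line 1 (7936.60, Dureth, 2,328 kg, £331,111.44):
Base rate for 7936.60 is 14% + £3.53/kg.
7936.60 has an FTA preferential rate, but origin Dureth is not Junmark; base rate stands.
Duty = £331,111.44 × 14% + 2,328 × £3.53 = £54,573.44.
Line 2 (3971.03, Beloria, 3,636 kg, £766,323.36):
Base rate for 3971.03 is £2.10/kg.
Additional duty on 3971.03 from Beloria: +50.2% ad valorem. Applied ad valorem rate = 50.2%.
Duty = £766,323.36 × 50.2% + 3,636 × £2.10 = £392,329.93.
Line 3 (0539.35, Beloria, 3,309 units, £641,615.10):
Base rate for 0539.35 is £6.89/unit.
Duty = 3,309 × £6.89 = £22,799.01.
Total = £54,573.44 + £392,329.93 + £22,799.01 = £469,702.38.

£469,702.38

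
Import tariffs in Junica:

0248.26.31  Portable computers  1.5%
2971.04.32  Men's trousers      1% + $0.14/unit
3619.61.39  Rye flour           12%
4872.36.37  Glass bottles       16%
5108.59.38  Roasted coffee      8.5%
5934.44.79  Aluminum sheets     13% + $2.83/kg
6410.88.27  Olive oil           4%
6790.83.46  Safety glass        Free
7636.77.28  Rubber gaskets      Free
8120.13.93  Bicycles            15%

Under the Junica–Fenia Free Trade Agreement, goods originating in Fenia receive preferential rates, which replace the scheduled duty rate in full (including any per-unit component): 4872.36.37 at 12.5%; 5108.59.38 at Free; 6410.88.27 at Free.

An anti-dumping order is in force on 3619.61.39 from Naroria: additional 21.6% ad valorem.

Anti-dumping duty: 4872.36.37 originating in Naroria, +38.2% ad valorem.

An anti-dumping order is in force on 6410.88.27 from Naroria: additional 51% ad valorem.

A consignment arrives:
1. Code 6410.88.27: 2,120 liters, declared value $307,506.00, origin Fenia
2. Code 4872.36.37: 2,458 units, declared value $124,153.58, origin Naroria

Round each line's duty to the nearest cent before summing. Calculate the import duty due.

Line 1 (6410.88.27, Fenia, 2,120 liters, $307,506.00):
Base rate for 6410.88.27 is 4%.
Origin Fenia qualifies under the Junica–Fenia agreement and 6410.88.27 is covered: preferential rate Free applies instead.
The additional-duty order on 6410.88.27 targets Naroria, not Fenia; it does not apply.
Duty = $307,506.00 × 0% = $0.00.
Line 2 (4872.36.37, Naroria, 2,458 units, $124,153.58):
Base rate for 4872.36.37 is 16%.
4872.36.37 has an FTA preferential rate, but origin Naroria is not Fenia; base rate stands.
Additional duty on 4872.36.37 from Naroria: +38.2%. Applied ad valorem rate: 16% + 38.2% = 54.2%.
Duty = $124,153.58 × 54.2% = $67,291.24.
Total = $0.00 + $67,291.24 = $67,291.24.

$67,291.24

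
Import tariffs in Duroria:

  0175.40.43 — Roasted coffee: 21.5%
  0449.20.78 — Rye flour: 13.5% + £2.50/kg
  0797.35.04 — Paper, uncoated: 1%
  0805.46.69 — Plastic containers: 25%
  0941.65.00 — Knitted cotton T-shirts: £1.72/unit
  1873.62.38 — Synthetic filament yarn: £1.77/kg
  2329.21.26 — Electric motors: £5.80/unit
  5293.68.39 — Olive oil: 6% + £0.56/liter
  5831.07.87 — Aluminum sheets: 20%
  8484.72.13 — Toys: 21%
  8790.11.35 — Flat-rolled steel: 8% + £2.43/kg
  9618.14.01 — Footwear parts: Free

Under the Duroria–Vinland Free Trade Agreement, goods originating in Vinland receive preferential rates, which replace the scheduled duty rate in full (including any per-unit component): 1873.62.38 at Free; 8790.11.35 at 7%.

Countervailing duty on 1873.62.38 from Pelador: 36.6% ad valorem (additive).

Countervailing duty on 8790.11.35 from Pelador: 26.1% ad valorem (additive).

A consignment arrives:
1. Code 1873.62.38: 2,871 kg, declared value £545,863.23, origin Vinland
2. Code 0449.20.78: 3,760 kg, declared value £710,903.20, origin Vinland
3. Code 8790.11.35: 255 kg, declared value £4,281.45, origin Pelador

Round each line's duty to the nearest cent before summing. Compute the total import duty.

Line 1 (1873.62.38, Vinland, 2,871 kg, £545,863.23):
Base rate for 1873.62.38 is £1.77/kg.
Origin Vinland qualifies under the Duroria–Vinland agreement and 1873.62.38 is covered: preferential rate Free applies instead.
The additional-duty order on 1873.62.38 targets Pelador, not Vinland; it does not apply.
Duty = £545,863.23 × 0% = £0.00.
Line 2 (0449.20.78, Vinland, 3,760 kg, £710,903.20):
Base rate for 0449.20.78 is 13.5% + £2.50/kg.
Origin Vinland is the FTA partner but 0449.20.78 is not on the preference list; base rate stands.
Duty = £710,903.20 × 13.5% + 3,760 × £2.50 = £105,371.93.
Line 3 (8790.11.35, Pelador, 255 kg, £4,281.45):
Base rate for 8790.11.35 is 8% + £2.43/kg.
8790.11.35 has an FTA preferential rate, but origin Pelador is not Vinland; base rate stands.
Additional duty on 8790.11.35 from Pelador: +26.1%. Applied ad valorem rate: 8% + 26.1% = 34.1%.
Duty = £4,281.45 × 34.1% + 255 × £2.43 = £2,079.62.
Total = £0.00 + £105,371.93 + £2,079.62 = £107,451.55.

£107,451.55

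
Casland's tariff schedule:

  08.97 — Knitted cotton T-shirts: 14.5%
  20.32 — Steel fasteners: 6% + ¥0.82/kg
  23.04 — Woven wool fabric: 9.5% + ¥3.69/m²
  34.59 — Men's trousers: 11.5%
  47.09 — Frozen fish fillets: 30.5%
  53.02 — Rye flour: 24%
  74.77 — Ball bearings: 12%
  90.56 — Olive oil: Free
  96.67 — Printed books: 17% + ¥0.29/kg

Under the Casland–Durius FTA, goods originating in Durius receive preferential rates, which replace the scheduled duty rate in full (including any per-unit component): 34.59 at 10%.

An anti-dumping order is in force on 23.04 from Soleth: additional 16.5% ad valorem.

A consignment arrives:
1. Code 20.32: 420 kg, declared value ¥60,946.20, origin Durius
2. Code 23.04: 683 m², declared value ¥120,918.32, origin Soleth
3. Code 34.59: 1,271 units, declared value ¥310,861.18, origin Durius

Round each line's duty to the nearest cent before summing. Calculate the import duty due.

Line 1 (20.32, Durius, 420 kg, ¥60,946.20):
Base rate for 20.32 is 6% + ¥0.82/kg.
Origin Durius is the FTA partner but 20.32 is not on the preference list; base rate stands.
Duty = ¥60,946.20 × 6% + 420 × ¥0.82 = ¥4,001.17.
Line 2 (23.04, Soleth, 683 m², ¥120,918.32):
Base rate for 23.04 is 9.5% + ¥3.69/m².
Additional duty on 23.04 from Soleth: +16.5%. Applied ad valorem rate: 9.5% + 16.5% = 26%.
Duty = ¥120,918.32 × 26% + 683 × ¥3.69 = ¥33,959.03.
Line 3 (34.59, Durius, 1,271 units, ¥310,861.18):
Base rate for 34.59 is 11.5%.
Origin Durius qualifies under the Casland–Durius agreement and 34.59 is covered: preferential rate 10% applies instead.
Duty = ¥310,861.18 × 10% = ¥31,086.12.
Total = ¥4,001.17 + ¥33,959.03 + ¥31,086.12 = ¥69,046.32.

¥69,046.32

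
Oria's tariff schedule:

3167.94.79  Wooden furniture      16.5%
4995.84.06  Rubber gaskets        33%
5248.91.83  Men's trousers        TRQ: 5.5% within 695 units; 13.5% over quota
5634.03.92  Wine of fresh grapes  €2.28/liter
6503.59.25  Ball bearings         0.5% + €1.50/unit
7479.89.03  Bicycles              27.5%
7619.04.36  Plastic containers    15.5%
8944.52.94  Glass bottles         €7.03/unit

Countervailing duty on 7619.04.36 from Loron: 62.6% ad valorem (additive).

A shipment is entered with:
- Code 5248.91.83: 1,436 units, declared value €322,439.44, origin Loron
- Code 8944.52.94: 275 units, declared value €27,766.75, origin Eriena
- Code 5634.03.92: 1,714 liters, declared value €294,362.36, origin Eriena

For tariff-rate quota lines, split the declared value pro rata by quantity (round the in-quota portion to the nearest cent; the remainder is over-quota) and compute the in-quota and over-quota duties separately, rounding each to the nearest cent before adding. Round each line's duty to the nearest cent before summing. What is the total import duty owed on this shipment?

€36,886.07

Line 1 (5248.91.83, Loron, 1,436 units, €322,439.44):
Code 5248.91.83 is under a tariff-rate quota (threshold 695 units). In-quota: 695 units at 5.5%; over-quota: 741 units at 13.5%.
Pro-rata value split: in-quota = €322,439.44 × 695/1,436 = €156,055.30; over-quota = €322,439.44 − €156,055.30 = €166,384.14.
In-quota duty = €156,055.30 × 5.5% = €8,583.04. Over-quota duty = €166,384.14 × 13.5% = €22,461.86.
Line duty = €8,583.04 + €22,461.86 = €31,044.90.
Line 2 (8944.52.94, Eriena, 275 units, €27,766.75):
Base rate for 8944.52.94 is €7.03/unit.
Duty = 275 × €7.03 = €1,933.25.
Line 3 (5634.03.92, Eriena, 1,714 liters, €294,362.36):
Base rate for 5634.03.92 is €2.28/liter.
Duty = 1,714 × €2.28 = €3,907.92.
Total = €31,044.90 + €1,933.25 + €3,907.92 = €36,886.07.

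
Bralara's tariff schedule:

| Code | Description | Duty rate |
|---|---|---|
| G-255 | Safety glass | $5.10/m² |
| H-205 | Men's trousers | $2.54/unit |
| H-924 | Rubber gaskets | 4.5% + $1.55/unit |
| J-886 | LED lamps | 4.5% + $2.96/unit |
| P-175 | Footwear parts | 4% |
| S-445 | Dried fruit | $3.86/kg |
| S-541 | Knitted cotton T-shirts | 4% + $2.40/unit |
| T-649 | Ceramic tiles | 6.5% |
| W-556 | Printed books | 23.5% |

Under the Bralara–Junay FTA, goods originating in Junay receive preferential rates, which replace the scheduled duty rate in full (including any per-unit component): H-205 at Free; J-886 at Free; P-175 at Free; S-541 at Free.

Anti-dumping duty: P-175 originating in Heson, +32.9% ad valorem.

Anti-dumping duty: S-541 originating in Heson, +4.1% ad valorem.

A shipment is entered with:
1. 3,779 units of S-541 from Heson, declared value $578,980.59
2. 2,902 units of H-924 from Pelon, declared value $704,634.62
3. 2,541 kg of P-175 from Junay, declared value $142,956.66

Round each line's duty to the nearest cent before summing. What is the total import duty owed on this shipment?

$92,173.69

Line 1 (S-541, Heson, 3,779 units, $578,980.59):
Base rate for S-541 is 4% + $2.40/unit.
S-541 has an FTA preferential rate, but origin Heson is not Junay; base rate stands.
Additional duty on S-541 from Heson: +4.1%. Applied ad valorem rate: 4% + 4.1% = 8.1%.
Duty = $578,980.59 × 8.1% + 3,779 × $2.40 = $55,967.03.
Line 2 (H-924, Pelon, 2,902 units, $704,634.62):
Base rate for H-924 is 4.5% + $1.55/unit.
Duty = $704,634.62 × 4.5% + 2,902 × $1.55 = $36,206.66.
Line 3 (P-175, Junay, 2,541 kg, $142,956.66):
Base rate for P-175 is 4%.
Origin Junay qualifies under the Bralara–Junay agreement and P-175 is covered: preferential rate Free applies instead.
The additional-duty order on P-175 targets Heson, not Junay; it does not apply.
Duty = $142,956.66 × 0% = $0.00.
Total = $55,967.03 + $36,206.66 + $0.00 = $92,173.69.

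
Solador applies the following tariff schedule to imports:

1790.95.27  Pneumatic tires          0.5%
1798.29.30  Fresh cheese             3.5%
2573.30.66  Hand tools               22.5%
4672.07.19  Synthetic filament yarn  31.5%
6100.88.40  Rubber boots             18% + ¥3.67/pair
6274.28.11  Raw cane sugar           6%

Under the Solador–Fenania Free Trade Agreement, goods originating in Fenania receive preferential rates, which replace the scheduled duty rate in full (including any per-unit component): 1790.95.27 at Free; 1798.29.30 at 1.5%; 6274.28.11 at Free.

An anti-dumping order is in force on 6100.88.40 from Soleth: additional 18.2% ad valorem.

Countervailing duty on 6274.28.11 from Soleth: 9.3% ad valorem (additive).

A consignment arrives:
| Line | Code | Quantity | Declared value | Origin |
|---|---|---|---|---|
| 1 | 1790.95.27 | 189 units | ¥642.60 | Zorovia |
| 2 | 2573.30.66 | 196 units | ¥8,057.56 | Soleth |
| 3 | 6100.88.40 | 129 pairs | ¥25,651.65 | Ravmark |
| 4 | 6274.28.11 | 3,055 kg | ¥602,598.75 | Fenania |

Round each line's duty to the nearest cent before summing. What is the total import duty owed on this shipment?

¥6,906.89

Line 1 (1790.95.27, Zorovia, 189 units, ¥642.60):
Base rate for 1790.95.27 is 0.5%.
1790.95.27 has an FTA preferential rate, but origin Zorovia is not Fenania; base rate stands.
Duty = ¥642.60 × 0.5% = ¥3.21.
Line 2 (2573.30.66, Soleth, 196 units, ¥8,057.56):
Base rate for 2573.30.66 is 22.5%.
Duty = ¥8,057.56 × 22.5% = ¥1,812.95.
Line 3 (6100.88.40, Ravmark, 129 pairs, ¥25,651.65):
Base rate for 6100.88.40 is 18% + ¥3.67/pair.
The additional-duty order on 6100.88.40 targets Soleth, not Ravmark; it does not apply.
Duty = ¥25,651.65 × 18% + 129 × ¥3.67 = ¥5,090.73.
Line 4 (6274.28.11, Fenania, 3,055 kg, ¥602,598.75):
Base rate for 6274.28.11 is 6%.
Origin Fenania qualifies under the Solador–Fenania agreement and 6274.28.11 is covered: preferential rate Free applies instead.
The additional-duty order on 6274.28.11 targets Soleth, not Fenania; it does not apply.
Duty = ¥602,598.75 × 0% = ¥0.00.
Total = ¥3.21 + ¥1,812.95 + ¥5,090.73 + ¥0.00 = ¥6,906.89.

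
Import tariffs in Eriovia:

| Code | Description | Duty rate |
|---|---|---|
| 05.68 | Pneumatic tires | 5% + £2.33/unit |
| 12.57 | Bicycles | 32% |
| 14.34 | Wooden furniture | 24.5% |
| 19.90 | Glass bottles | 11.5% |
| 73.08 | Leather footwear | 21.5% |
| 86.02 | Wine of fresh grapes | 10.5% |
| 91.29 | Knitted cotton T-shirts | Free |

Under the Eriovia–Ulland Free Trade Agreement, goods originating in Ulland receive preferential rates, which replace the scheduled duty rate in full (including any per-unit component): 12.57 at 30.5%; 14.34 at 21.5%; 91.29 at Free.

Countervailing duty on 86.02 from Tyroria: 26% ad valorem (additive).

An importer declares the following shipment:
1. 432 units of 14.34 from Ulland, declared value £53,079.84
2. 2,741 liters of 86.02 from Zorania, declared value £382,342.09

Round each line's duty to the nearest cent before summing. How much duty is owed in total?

Line 1 (14.34, Ulland, 432 units, £53,079.84):
Base rate for 14.34 is 24.5%.
Origin Ulland qualifies under the Eriovia–Ulland agreement and 14.34 is covered: preferential rate 21.5% applies instead.
Duty = £53,079.84 × 21.5% = £11,412.17.
Line 2 (86.02, Zorania, 2,741 liters, £382,342.09):
Base rate for 86.02 is 10.5%.
The additional-duty order on 86.02 targets Tyroria, not Zorania; it does not apply.
Duty = £382,342.09 × 10.5% = £40,145.92.
Total = £11,412.17 + £40,145.92 = £51,558.09.

£51,558.09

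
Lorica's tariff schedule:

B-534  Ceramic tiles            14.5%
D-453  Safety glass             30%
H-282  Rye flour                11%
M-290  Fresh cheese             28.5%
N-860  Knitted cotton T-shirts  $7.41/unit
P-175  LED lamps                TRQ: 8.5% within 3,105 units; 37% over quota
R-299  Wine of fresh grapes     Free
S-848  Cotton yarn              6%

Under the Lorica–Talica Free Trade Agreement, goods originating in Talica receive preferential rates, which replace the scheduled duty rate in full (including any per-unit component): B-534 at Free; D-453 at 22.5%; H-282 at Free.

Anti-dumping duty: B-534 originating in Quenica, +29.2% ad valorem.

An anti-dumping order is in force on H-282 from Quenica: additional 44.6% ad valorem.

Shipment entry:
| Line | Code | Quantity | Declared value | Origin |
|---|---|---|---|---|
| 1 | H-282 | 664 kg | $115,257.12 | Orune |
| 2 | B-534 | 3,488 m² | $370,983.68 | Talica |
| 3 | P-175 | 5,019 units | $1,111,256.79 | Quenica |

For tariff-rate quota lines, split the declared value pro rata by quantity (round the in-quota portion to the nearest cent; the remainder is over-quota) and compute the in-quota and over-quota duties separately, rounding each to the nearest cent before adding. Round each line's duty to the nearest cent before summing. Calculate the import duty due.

$227,912.04

Line 1 (H-282, Orune, 664 kg, $115,257.12):
Base rate for H-282 is 11%.
H-282 has an FTA preferential rate, but origin Orune is not Talica; base rate stands.
The additional-duty order on H-282 targets Quenica, not Orune; it does not apply.
Duty = $115,257.12 × 11% = $12,678.28.
Line 2 (B-534, Talica, 3,488 m², $370,983.68):
Base rate for B-534 is 14.5%.
Origin Talica qualifies under the Lorica–Talica agreement and B-534 is covered: preferential rate Free applies instead.
The additional-duty order on B-534 targets Quenica, not Talica; it does not apply.
Duty = $370,983.68 × 0% = $0.00.
Line 3 (P-175, Quenica, 5,019 units, $1,111,256.79):
Code P-175 is under a tariff-rate quota (threshold 3,105 units). In-quota: 3,105 units at 8.5%; over-quota: 1,914 units at 37%.
Pro-rata value split: in-quota = $1,111,256.79 × 3,105/5,019 = $687,478.05; over-quota = $1,111,256.79 − $687,478.05 = $423,778.74.
In-quota duty = $687,478.05 × 8.5% = $58,435.63. Over-quota duty = $423,778.74 × 37% = $156,798.13.
Line duty = $58,435.63 + $156,798.13 = $215,233.76.
Total = $12,678.28 + $0.00 + $215,233.76 = $227,912.04.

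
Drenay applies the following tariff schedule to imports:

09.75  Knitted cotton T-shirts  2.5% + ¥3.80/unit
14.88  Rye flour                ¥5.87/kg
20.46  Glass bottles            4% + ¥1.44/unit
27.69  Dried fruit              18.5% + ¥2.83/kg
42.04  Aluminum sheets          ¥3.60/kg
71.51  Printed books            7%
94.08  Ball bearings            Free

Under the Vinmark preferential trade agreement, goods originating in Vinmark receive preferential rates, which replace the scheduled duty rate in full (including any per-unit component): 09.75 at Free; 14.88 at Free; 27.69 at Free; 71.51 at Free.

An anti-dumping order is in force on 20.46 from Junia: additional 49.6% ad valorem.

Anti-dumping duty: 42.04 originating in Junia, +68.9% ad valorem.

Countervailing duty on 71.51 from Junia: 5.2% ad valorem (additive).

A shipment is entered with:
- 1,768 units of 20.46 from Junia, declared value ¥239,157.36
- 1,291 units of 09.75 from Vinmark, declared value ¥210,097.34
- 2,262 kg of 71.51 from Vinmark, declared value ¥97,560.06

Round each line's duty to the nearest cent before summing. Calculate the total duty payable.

Line 1 (20.46, Junia, 1,768 units, ¥239,157.36):
Base rate for 20.46 is 4% + ¥1.44/unit.
Additional duty on 20.46 from Junia: +49.6%. Applied ad valorem rate: 4% + 49.6% = 53.6%.
Duty = ¥239,157.36 × 53.6% + 1,768 × ¥1.44 = ¥130,734.26.
Line 2 (09.75, Vinmark, 1,291 units, ¥210,097.34):
Base rate for 09.75 is 2.5% + ¥3.80/unit.
Origin Vinmark qualifies under the Drenay–Vinmark agreement and 09.75 is covered: preferential rate Free applies instead.
Duty = ¥210,097.34 × 0% = ¥0.00.
Line 3 (71.51, Vinmark, 2,262 kg, ¥97,560.06):
Base rate for 71.51 is 7%.
Origin Vinmark qualifies under the Drenay–Vinmark agreement and 71.51 is covered: preferential rate Free applies instead.
The additional-duty order on 71.51 targets Junia, not Vinmark; it does not apply.
Duty = ¥97,560.06 × 0% = ¥0.00.
Total = ¥130,734.26 + ¥0.00 + ¥0.00 = ¥130,734.26.

¥130,734.26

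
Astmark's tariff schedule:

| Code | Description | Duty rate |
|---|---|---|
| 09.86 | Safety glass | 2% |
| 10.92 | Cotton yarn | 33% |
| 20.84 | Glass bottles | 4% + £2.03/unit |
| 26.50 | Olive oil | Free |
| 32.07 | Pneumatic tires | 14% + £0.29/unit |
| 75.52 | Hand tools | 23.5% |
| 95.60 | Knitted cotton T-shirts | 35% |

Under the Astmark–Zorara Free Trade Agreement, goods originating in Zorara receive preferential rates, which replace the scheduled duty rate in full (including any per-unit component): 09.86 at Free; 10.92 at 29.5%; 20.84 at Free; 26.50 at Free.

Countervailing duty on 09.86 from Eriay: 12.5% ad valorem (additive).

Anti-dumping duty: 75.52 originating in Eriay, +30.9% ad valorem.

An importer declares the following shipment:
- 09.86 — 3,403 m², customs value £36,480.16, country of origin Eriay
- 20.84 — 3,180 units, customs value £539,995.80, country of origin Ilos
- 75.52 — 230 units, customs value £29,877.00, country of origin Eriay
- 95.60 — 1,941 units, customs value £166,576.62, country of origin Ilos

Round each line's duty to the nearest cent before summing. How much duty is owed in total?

£107,899.76

Line 1 (09.86, Eriay, 3,403 m², £36,480.16):
Base rate for 09.86 is 2%.
09.86 has an FTA preferential rate, but origin Eriay is not Zorara; base rate stands.
Additional duty on 09.86 from Eriay: +12.5%. Applied ad valorem rate: 2% + 12.5% = 14.5%.
Duty = £36,480.16 × 14.5% = £5,289.62.
Line 2 (20.84, Ilos, 3,180 units, £539,995.80):
Base rate for 20.84 is 4% + £2.03/unit.
20.84 has an FTA preferential rate, but origin Ilos is not Zorara; base rate stands.
Duty = £539,995.80 × 4% + 3,180 × £2.03 = £28,055.23.
Line 3 (75.52, Eriay, 230 units, £29,877.00):
Base rate for 75.52 is 23.5%.
Additional duty on 75.52 from Eriay: +30.9%. Applied ad valorem rate: 23.5% + 30.9% = 54.4%.
Duty = £29,877.00 × 54.4% = £16,253.09.
Line 4 (95.60, Ilos, 1,941 units, £166,576.62):
Base rate for 95.60 is 35%.
Duty = £166,576.62 × 35% = £58,301.82.
Total = £5,289.62 + £28,055.23 + £16,253.09 + £58,301.82 = £107,899.76.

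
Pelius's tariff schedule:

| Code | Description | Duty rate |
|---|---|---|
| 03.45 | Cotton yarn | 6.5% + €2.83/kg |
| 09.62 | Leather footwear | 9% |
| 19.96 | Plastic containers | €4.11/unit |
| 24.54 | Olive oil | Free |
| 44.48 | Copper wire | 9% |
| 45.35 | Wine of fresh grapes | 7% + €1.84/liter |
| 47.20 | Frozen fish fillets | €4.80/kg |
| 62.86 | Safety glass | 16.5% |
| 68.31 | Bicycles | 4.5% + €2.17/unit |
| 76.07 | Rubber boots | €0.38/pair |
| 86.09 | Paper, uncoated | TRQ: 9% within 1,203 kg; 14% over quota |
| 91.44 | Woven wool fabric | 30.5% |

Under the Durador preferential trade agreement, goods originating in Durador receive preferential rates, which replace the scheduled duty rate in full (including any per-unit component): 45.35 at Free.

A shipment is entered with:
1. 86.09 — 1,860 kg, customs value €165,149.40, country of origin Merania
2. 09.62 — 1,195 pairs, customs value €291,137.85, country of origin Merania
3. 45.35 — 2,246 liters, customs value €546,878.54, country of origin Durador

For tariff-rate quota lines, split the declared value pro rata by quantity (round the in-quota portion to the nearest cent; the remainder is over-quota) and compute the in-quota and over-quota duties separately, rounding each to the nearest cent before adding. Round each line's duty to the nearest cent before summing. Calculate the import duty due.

Line 1 (86.09, Merania, 1,860 kg, €165,149.40):
Code 86.09 is under a tariff-rate quota (threshold 1,203 kg). In-quota: 1,203 kg at 9%; over-quota: 657 kg at 14%.
Pro-rata value split: in-quota = €165,149.40 × 1,203/1,860 = €106,814.37; over-quota = €165,149.40 − €106,814.37 = €58,335.03.
In-quota duty = €106,814.37 × 9% = €9,613.29. Over-quota duty = €58,335.03 × 14% = €8,166.90.
Line duty = €9,613.29 + €8,166.90 = €17,780.19.
Line 2 (09.62, Merania, 1,195 pairs, €291,137.85):
Base rate for 09.62 is 9%.
Duty = €291,137.85 × 9% = €26,202.41.
Line 3 (45.35, Durador, 2,246 liters, €546,878.54):
Base rate for 45.35 is 7% + €1.84/liter.
Origin Durador qualifies under the Pelius–Durador agreement and 45.35 is covered: preferential rate Free applies instead.
Duty = €546,878.54 × 0% = €0.00.
Total = €17,780.19 + €26,202.41 + €0.00 = €43,982.60.

€43,982.60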